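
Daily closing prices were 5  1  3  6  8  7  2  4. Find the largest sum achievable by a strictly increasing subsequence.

Let S[i] be the best sum of a strictly increasing subsequence ending at i:
i:      1  2  3  4  5  6  7  8
a[i]:   5  1  3  6  8  7  2  4
S:      5  1  4 11 19 18  3  8
Maximum is 19 (e.g. 5 + 6 + 8).

19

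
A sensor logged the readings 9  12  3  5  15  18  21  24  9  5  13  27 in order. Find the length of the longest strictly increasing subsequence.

7

Track the smallest tail for each achievable length (strict):
9 → extends → [9]
12 → extends → [9, 12]
3 → replaces 9 → [3, 12]
5 → replaces 12 → [3, 5]
15 → extends → [3, 5, 15]
18 → extends → [3, 5, 15, 18]
21 → extends → [3, 5, 15, 18, 21]
24 → extends → [3, 5, 15, 18, 21, 24]
9 → replaces 15 → [3, 5, 9, 18, 21, 24]
5 → already a tail → [3, 5, 9, 18, 21, 24]
13 → replaces 18 → [3, 5, 9, 13, 21, 24]
27 → extends → [3, 5, 9, 13, 21, 24, 27]
Seven tails, so the longest strictly increasing subsequence has length 7 (e.g. 9, 12, 15, 18, 21, 24, 27).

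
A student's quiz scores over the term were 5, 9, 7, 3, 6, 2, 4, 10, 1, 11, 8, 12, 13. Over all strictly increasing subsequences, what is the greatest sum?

Let S[i] be the best sum of a strictly increasing subsequence ending at i:
i:      1  2  3  4  5  6  7  8  9 10 11 12 13
a[i]:   5  9  7  3  6  2  4 10  1 11  8 12 13
S:      5 14 12  3 11  2  7 24  1 35 20 47 60
Maximum is 60 (e.g. 5 + 9 + 10 + 11 + 12 + 13).

60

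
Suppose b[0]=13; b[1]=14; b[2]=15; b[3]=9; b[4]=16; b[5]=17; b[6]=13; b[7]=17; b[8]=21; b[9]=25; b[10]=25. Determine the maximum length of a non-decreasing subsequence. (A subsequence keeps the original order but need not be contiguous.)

9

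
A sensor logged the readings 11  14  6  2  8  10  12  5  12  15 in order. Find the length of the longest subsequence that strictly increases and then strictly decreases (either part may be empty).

5

inc[i] = longest strictly increasing subsequence ending at i; dec[i] = longest strictly decreasing subsequence starting at i:
i:      1  2  3  4  5  6  7  8  9 10
a[i]:  11 14  6  2  8 10 12  5 12 15
inc:    1  2  1  1  2  3  4  2  4  5
dec:    3  3  2  1  2  2  2  1  1  1
Best peak at i=7 (value 12): inc=4, dec=2, length 4+2−1 = 5.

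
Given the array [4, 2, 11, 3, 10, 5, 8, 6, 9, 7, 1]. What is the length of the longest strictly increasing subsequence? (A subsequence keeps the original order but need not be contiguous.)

Let dp[i] be the length of the longest such subsequence ending at index i:
i:      1  2  3  4  5  6  7  8  9 10 11
a[i]:   4  2 11  3 10  5  8  6  9  7  1
dp:     1  1  2  2  3  3  4  4  5  5  1
Maximum dp value is 5.

5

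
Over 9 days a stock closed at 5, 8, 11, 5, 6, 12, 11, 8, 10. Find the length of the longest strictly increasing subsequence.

4

Let dp[i] be the length of the longest such subsequence ending at index i:
i:      1  2  3  4  5  6  7  8  9
a[i]:   5  8 11  5  6 12 11  8 10
dp:     1  2  3  1  2  4  3  3  4
Maximum dp value is 4.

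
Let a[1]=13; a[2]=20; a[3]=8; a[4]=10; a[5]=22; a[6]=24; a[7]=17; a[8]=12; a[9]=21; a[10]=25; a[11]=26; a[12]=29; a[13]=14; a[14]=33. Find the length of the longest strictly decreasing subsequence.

3

Let dp[i] be the longest strictly decreasing subsequence ending at i:
i:      1  2  3  4  5  6  7  8  9 10 11 12 13 14
a[i]:  13 20  8 10 22 24 17 12 21 25 26 29 14 33
dp:     1  1  2  2  1  1  2  3  2  1  1  1  3  1
Maximum is 3.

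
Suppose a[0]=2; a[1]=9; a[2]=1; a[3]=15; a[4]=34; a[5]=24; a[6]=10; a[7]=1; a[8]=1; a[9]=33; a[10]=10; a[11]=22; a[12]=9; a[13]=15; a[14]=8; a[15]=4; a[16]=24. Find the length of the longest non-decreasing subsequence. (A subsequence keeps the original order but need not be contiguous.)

6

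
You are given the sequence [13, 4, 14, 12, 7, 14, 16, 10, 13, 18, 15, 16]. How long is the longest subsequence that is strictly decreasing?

3

Negate each value so 'decreasing' becomes 'increasing', then run patience tails on the negated sequence:
-13 → extends → [-13]
-4 → extends → [-13, -4]
-14 → replaces -13 → [-14, -4]
-12 → replaces -4 → [-14, -12]
-7 → extends → [-14, -12, -7]
-14 → already a tail → [-14, -12, -7]
-16 → replaces -14 → [-16, -12, -7]
-10 → replaces -7 → [-16, -12, -10]
-13 → replaces -12 → [-16, -13, -10]
-18 → replaces -16 → [-18, -13, -10]
-15 → replaces -13 → [-18, -15, -10]
-16 → replaces -15 → [-18, -16, -10]
Three tails, so the longest strictly decreasing subsequence of the original has length 3.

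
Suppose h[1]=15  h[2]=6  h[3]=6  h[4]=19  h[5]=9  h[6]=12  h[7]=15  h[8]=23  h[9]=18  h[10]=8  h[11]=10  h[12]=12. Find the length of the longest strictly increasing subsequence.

Track the smallest tail for each achievable length (strict):
15 → extends → [15]
6 → replaces 15 → [6]
6 → already a tail → [6]
19 → extends → [6, 19]
9 → replaces 19 → [6, 9]
12 → extends → [6, 9, 12]
15 → extends → [6, 9, 12, 15]
23 → extends → [6, 9, 12, 15, 23]
18 → replaces 23 → [6, 9, 12, 15, 18]
8 → replaces 9 → [6, 8, 12, 15, 18]
10 → replaces 12 → [6, 8, 10, 15, 18]
12 → replaces 15 → [6, 8, 10, 12, 18]
Five tails, so the longest strictly increasing subsequence has length 5 (e.g. 6, 9, 12, 15, 23).

5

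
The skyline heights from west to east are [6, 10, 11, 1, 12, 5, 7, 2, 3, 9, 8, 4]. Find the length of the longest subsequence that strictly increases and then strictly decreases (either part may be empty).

7

inc[i] = longest strictly increasing subsequence ending at i; dec[i] = longest strictly decreasing subsequence starting at i:
i:      1  2  3  4  5  6  7  8  9 10 11 12
a[i]:   6 10 11  1 12  5  7  2  3  9  8  4
inc:    1  2  3  1  4  2  3  2  3  4  4  4
dec:    3  4  4  1  4  2  2  1  1  3  2  1
Best peak at i=5 (value 12): inc=4, dec=4, length 4+4−1 = 7.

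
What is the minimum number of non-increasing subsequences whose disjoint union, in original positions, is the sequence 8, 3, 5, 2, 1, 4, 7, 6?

The minimum number of non-increasing subsequences covering a sequence equals the length of its longest strictly increasing subsequence.
LIS length is 3 (e.g. 3, 5, 7), so 3 piles are needed.

3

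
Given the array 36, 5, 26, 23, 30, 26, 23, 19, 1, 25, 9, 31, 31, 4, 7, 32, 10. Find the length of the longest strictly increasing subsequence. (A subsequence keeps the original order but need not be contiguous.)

Track the smallest tail for each achievable length (strict):
36 → extends → [36]
5 → replaces 36 → [5]
26 → extends → [5, 26]
23 → replaces 26 → [5, 23]
30 → extends → [5, 23, 30]
26 → replaces 30 → [5, 23, 26]
23 → already a tail → [5, 23, 26]
19 → replaces 23 → [5, 19, 26]
1 → replaces 5 → [1, 19, 26]
25 → replaces 26 → [1, 19, 25]
9 → replaces 19 → [1, 9, 25]
31 → extends → [1, 9, 25, 31]
31 → already a tail → [1, 9, 25, 31]
4 → replaces 9 → [1, 4, 25, 31]
7 → replaces 25 → [1, 4, 7, 31]
32 → extends → [1, 4, 7, 31, 32]
10 → replaces 31 → [1, 4, 7, 10, 32]
Five tails, so the longest strictly increasing subsequence has length 5 (e.g. 5, 26, 30, 31, 32).

5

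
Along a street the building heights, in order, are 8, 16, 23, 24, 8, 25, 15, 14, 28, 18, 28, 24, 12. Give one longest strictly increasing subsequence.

Patience tails give the LIS length; then backtrack through the dp parents:
8 → extends → [8]
16 → extends → [8, 16]
23 → extends → [8, 16, 23]
24 → extends → [8, 16, 23, 24]
8 → already a tail → [8, 16, 23, 24]
25 → extends → [8, 16, 23, 24, 25]
15 → replaces 16 → [8, 15, 23, 24, 25]
14 → replaces 15 → [8, 14, 23, 24, 25]
28 → extends → [8, 14, 23, 24, 25, 28]
18 → replaces 23 → [8, 14, 18, 24, 25, 28]
28 → already a tail → [8, 14, 18, 24, 25, 28]
24 → already a tail → [8, 14, 18, 24, 25, 28]
12 → replaces 14 → [8, 12, 18, 24, 25, 28]
Length 6; one witness is 8, 16, 23, 24, 25, 28.

8, 16, 23, 24, 25, 28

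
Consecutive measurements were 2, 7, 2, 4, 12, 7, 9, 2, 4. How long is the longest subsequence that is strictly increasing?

4

Let dp[i] be the length of the longest such subsequence ending at index i:
i:      1  2  3  4  5  6  7  8  9
a[i]:   2  7  2  4 12  7  9  2  4
dp:     1  2  1  2  3  3  4  1  2
Maximum dp value is 4.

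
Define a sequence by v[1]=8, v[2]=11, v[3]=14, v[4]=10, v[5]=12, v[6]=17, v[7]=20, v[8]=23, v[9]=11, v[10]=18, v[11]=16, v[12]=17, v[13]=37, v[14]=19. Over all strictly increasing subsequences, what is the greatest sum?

Let S[i] be the best sum of a strictly increasing subsequence ending at i:
i:       1   2   3   4   5   6   7   8   9  10  11  12  13  14
v[i]:    8  11  14  10  12  17  20  23  11  18  16  17  37  19
S:       8  19  33  18  31  50  70  93  29  68  49  66 130  87
Maximum is 130 (e.g. 8 + 11 + 14 + 17 + 20 + 23 + 37).

130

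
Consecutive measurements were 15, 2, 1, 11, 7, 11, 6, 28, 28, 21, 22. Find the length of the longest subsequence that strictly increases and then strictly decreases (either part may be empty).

inc[i] = longest strictly increasing subsequence ending at i; dec[i] = longest strictly decreasing subsequence starting at i:
i:      1  2  3  4  5  6  7  8  9 10 11
a[i]:  15  2  1 11  7 11  6 28 28 21 22
inc:    1  1  1  2  2  3  2  4  4  4  5
dec:    4  2  1  3  2  2  1  2  2  1  1
Best peak at i=8 (value 28): inc=4, dec=2, length 4+2−1 = 5.

5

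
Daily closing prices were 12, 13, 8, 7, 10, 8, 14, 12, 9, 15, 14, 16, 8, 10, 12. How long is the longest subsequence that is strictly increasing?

5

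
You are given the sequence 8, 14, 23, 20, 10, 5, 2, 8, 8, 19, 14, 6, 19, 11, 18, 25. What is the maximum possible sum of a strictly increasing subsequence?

76

Let S[i] be the best sum of a strictly increasing subsequence ending at i:
i:      1  2  3  4  5  6  7  8  9 10 11 12 13 14 15 16
a[i]:   8 14 23 20 10  5  2  8  8 19 14  6 19 11 18 25
S:      8 22 45 42 18  5  2 13 13 41 32 11 51 29 50 76
Maximum is 76 (e.g. 8 + 10 + 14 + 19 + 25).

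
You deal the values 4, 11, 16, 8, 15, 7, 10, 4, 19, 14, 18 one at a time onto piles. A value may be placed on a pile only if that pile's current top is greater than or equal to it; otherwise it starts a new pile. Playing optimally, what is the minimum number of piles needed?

Place each on the leftmost legal pile:
4 → new pile 1 (tops now [4])
11 → new pile 2 (tops now [4, 11])
16 → new pile 3 (tops now [4, 11, 16])
8 → pile 2 (tops now [4, 8, 16])
15 → pile 3 (tops now [4, 8, 15])
7 → pile 2 (tops now [4, 7, 15])
10 → pile 3 (tops now [4, 7, 10])
4 → pile 1 (tops now [4, 7, 10])
19 → new pile 4 (tops now [4, 7, 10, 19])
14 → pile 4 (tops now [4, 7, 10, 14])
18 → new pile 5 (tops now [4, 7, 10, 14, 18])
Five piles.

5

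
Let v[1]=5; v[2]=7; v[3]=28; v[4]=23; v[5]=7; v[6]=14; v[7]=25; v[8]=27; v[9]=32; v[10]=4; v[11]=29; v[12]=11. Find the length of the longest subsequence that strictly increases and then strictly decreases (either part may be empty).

8

inc[i] = longest strictly increasing subsequence ending at i; dec[i] = longest strictly decreasing subsequence starting at i:
i:      1  2  3  4  5  6  7  8  9 10 11 12
v[i]:   5  7 28 23  7 14 25 27 32  4 29 11
inc:    1  2  3  3  2  3  4  5  6  1  6  3
dec:    2  2  4  3  2  2  2  2  3  1  2  1
Best peak at i=9 (value 32): inc=6, dec=3, length 6+3−1 = 8.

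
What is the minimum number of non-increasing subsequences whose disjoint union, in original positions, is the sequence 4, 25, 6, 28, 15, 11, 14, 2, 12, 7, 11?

4

The minimum number of non-increasing subsequences covering a sequence equals the length of its longest strictly increasing subsequence.
LIS length is 4 (e.g. 4, 6, 11, 14), so 4 piles are needed.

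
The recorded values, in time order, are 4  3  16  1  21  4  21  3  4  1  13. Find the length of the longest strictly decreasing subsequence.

4

Let dp[i] be the longest strictly decreasing subsequence ending at i:
i:      1  2  3  4  5  6  7  8  9 10 11
a[i]:   4  3 16  1 21  4 21  3  4  1 13
dp:     1  2  1  3  1  2  1  3  2  4  2
Maximum is 4.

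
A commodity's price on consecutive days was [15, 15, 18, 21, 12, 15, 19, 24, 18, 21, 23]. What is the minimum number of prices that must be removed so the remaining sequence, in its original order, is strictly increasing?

Fewest deletions = n − (longest strictly increasing subsequence).
i:      1  2  3  4  5  6  7  8  9 10 11
a[i]:  15 15 18 21 12 15 19 24 18 21 23
dp:     1  1  2  3  1  2  3  4  3  4  5
max dp = 5, so deletions = 11 − 5 = 6.

6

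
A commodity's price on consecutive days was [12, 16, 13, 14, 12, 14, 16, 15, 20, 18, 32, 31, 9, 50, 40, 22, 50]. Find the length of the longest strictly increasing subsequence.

Let dp[i] be the length of the longest such subsequence ending at index i:
i:      1  2  3  4  5  6  7  8  9 10 11 12 13 14 15 16 17
a[i]:  12 16 13 14 12 14 16 15 20 18 32 31  9 50 40 22 50
dp:     1  2  2  3  1  3  4  4  5  5  6  6  1  7  7  6  8
Maximum dp value is 8.

8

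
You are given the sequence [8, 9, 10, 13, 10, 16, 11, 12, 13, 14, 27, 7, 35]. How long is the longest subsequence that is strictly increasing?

9

Track the smallest tail for each achievable length (strict):
8 → extends → [8]
9 → extends → [8, 9]
10 → extends → [8, 9, 10]
13 → extends → [8, 9, 10, 13]
10 → already a tail → [8, 9, 10, 13]
16 → extends → [8, 9, 10, 13, 16]
11 → replaces 13 → [8, 9, 10, 11, 16]
12 → replaces 16 → [8, 9, 10, 11, 12]
13 → extends → [8, 9, 10, 11, 12, 13]
14 → extends → [8, 9, 10, 11, 12, 13, 14]
27 → extends → [8, 9, 10, 11, 12, 13, 14, 27]
7 → replaces 8 → [7, 9, 10, 11, 12, 13, 14, 27]
35 → extends → [7, 9, 10, 11, 12, 13, 14, 27, 35]
Nine tails, so the longest strictly increasing subsequence has length 9 (e.g. 8, 9, 10, 11, 12, 13, 14, 27, 35).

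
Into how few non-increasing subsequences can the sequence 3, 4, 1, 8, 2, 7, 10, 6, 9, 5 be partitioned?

The minimum number of non-increasing subsequences covering a sequence equals the length of its longest strictly increasing subsequence.
LIS length is 4 (e.g. 3, 4, 8, 10), so 4 piles are needed.

4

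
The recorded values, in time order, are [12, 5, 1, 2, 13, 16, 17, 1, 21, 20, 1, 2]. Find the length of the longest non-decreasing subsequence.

Let dp[i] be the length of the longest such subsequence ending at index i:
i:      1  2  3  4  5  6  7  8  9 10 11 12
a[i]:  12  5  1  2 13 16 17  1 21 20  1  2
dp:     1  1  1  2  3  4  5  2  6  6  3  4
Maximum dp value is 6.

6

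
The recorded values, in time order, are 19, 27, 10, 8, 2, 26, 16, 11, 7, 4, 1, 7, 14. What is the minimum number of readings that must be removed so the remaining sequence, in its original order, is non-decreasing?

Fewest deletions = n − (longest non-decreasing subsequence).
Patience tails:
19 → extends → [19]
27 → extends → [19, 27]
10 → replaces 19 → [10, 27]
8 → replaces 10 → [8, 27]
2 → replaces 8 → [2, 27]
26 → replaces 27 → [2, 26]
16 → replaces 26 → [2, 16]
11 → replaces 16 → [2, 11]
7 → replaces 11 → [2, 7]
4 → replaces 7 → [2, 4]
1 → replaces 2 → [1, 4]
7 → extends → [1, 4, 7]
14 → extends → [1, 4, 7, 14]
Longest non-decreasing subsequence has length 4, so deletions = 13 − 4 = 9.

9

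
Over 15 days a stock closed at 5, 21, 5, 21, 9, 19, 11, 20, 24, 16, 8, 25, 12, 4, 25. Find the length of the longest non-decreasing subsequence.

8

Track the smallest tail for each achievable length (allowing ties):
5 → extends → [5]
21 → extends → [5, 21]
5 → replaces 21 → [5, 5]
21 → extends → [5, 5, 21]
9 → replaces 21 → [5, 5, 9]
19 → extends → [5, 5, 9, 19]
11 → replaces 19 → [5, 5, 9, 11]
20 → extends → [5, 5, 9, 11, 20]
24 → extends → [5, 5, 9, 11, 20, 24]
16 → replaces 20 → [5, 5, 9, 11, 16, 24]
8 → replaces 9 → [5, 5, 8, 11, 16, 24]
25 → extends → [5, 5, 8, 11, 16, 24, 25]
12 → replaces 16 → [5, 5, 8, 11, 12, 24, 25]
4 → replaces 5 → [4, 5, 8, 11, 12, 24, 25]
25 → extends → [4, 5, 8, 11, 12, 24, 25, 25]
Eight tails, so the longest non-decreasing subsequence has length 8 (e.g. 5, 5, 9, 19, 20, 24, 25, 25).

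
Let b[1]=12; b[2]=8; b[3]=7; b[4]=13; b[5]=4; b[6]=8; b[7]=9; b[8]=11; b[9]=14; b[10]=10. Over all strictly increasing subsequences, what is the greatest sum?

Let S[i] be the best sum of a strictly increasing subsequence ending at i:
i:      1  2  3  4  5  6  7  8  9 10
b[i]:  12  8  7 13  4  8  9 11 14 10
S:     12  8  7 25  4 15 24 35 49 34
Maximum is 49 (e.g. 7 + 8 + 9 + 11 + 14).

49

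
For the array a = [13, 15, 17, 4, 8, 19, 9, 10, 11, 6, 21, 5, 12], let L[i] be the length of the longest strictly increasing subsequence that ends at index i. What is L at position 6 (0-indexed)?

3

dp[i] = 1 + max{dp[j] : j<i, a[j]<a[i]} (or 1 if no such j):
i:      0  1  2  3  4  5  6  7  8  9 10 11 12
a[i]:  13 15 17  4  8 19  9 10 11  6 21  5 12
dp:     1  2  3  1  2  4  3  4  5  2  6  2  6
At index 6 the value is 3.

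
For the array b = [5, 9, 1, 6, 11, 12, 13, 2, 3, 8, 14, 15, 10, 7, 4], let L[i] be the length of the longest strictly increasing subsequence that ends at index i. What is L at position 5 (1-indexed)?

3

dp[i] = 1 + max{dp[j] : j<i, b[j]<b[i]} (or 1 if no such j):
i:      1  2  3  4  5  6  7  8  9 10 11 12 13 14 15
b[i]:   5  9  1  6 11 12 13  2  3  8 14 15 10  7  4
dp:     1  2  1  2  3  4  5  2  3  4  6  7  5  4  4
At index 5 the value is 3.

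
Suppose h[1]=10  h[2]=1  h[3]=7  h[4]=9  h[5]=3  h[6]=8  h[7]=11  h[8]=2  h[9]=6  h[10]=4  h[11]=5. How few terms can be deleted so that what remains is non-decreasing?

Fewest deletions = n − (longest non-decreasing subsequence).
Patience tails:
10 → extends → [10]
1 → replaces 10 → [1]
7 → extends → [1, 7]
9 → extends → [1, 7, 9]
3 → replaces 7 → [1, 3, 9]
8 → replaces 9 → [1, 3, 8]
11 → extends → [1, 3, 8, 11]
2 → replaces 3 → [1, 2, 8, 11]
6 → replaces 8 → [1, 2, 6, 11]
4 → replaces 6 → [1, 2, 4, 11]
5 → replaces 11 → [1, 2, 4, 5]
Longest non-decreasing subsequence has length 4, so deletions = 11 − 4 = 7.

7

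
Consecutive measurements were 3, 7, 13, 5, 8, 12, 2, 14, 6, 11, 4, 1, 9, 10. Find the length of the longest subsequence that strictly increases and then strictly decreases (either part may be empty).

inc[i] = longest strictly increasing subsequence ending at i; dec[i] = longest strictly decreasing subsequence starting at i:
i:      1  2  3  4  5  6  7  8  9 10 11 12 13 14
a[i]:   3  7 13  5  8 12  2 14  6 11  4  1  9 10
inc:    1  2  3  2  3  4  1  5  3  4  2  1  4  5
dec:    3  4  5  3  4  4  2  4  3  3  2  1  1  1
Best peak at i=8 (value 14): inc=5, dec=4, length 5+4−1 = 8.

8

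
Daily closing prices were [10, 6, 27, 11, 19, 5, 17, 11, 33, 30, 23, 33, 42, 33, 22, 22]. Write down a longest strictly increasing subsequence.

10, 11, 19, 30, 33, 42

Patience tails give the LIS length; then backtrack through the dp parents:
10 → extends → [10]
6 → replaces 10 → [6]
27 → extends → [6, 27]
11 → replaces 27 → [6, 11]
19 → extends → [6, 11, 19]
5 → replaces 6 → [5, 11, 19]
17 → replaces 19 → [5, 11, 17]
11 → already a tail → [5, 11, 17]
33 → extends → [5, 11, 17, 33]
30 → replaces 33 → [5, 11, 17, 30]
23 → replaces 30 → [5, 11, 17, 23]
33 → extends → [5, 11, 17, 23, 33]
42 → extends → [5, 11, 17, 23, 33, 42]
33 → already a tail → [5, 11, 17, 23, 33, 42]
22 → replaces 23 → [5, 11, 17, 22, 33, 42]
22 → already a tail → [5, 11, 17, 22, 33, 42]
Length 6; one witness is 10, 11, 19, 30, 33, 42.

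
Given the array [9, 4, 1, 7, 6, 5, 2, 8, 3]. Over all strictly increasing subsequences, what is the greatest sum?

Let S[i] be the best sum of a strictly increasing subsequence ending at i:
i:      1  2  3  4  5  6  7  8  9
a[i]:   9  4  1  7  6  5  2  8  3
S:      9  4  1 11 10  9  3 19  6
Maximum is 19 (e.g. 4 + 7 + 8).

19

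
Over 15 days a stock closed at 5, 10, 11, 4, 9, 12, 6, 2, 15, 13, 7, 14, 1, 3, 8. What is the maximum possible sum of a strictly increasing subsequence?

Let S[i] be the best sum of a strictly increasing subsequence ending at i:
i:      1  2  3  4  5  6  7  8  9 10 11 12 13 14 15
a[i]:   5 10 11  4  9 12  6  2 15 13  7 14  1  3  8
S:      5 15 26  4 14 38 11  2 53 51 18 65  1  5 26
Maximum is 65 (e.g. 5 + 10 + 11 + 12 + 13 + 14).

65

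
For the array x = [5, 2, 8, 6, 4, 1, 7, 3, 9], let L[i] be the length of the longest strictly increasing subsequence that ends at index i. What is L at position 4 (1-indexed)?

dp[i] = 1 + max{dp[j] : j<i, x[j]<x[i]} (or 1 if no such j):
i:     1 2 3 4 5 6 7 8 9
x[i]:  5 2 8 6 4 1 7 3 9
dp:    1 1 2 2 2 1 3 2 4
At index 4 the value is 2.

2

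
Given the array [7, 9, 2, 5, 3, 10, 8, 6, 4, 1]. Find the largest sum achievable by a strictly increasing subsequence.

Let S[i] be the best sum of a strictly increasing subsequence ending at i:
i:      1  2  3  4  5  6  7  8  9 10
a[i]:   7  9  2  5  3 10  8  6  4  1
S:      7 16  2  7  5 26 15 13  9  1
Maximum is 26 (e.g. 7 + 9 + 10).

26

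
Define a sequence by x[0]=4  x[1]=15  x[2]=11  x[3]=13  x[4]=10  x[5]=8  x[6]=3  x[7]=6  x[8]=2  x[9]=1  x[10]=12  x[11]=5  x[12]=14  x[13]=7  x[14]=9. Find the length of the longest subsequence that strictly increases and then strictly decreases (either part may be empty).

8

inc[i] = longest strictly increasing subsequence ending at i; dec[i] = longest strictly decreasing subsequence starting at i:
i:      0  1  2  3  4  5  6  7  8  9 10 11 12 13 14
x[i]:   4 15 11 13 10  8  3  6  2  1 12  5 14  7  9
inc:    1  2  2  3  2  2  1  2  1  1  3  2  4  3  4
dec:    4  7  6  6  5  4  3  3  2  1  2  1  2  1  1
Best peak at i=1 (value 15): inc=2, dec=7, length 2+7−1 = 8.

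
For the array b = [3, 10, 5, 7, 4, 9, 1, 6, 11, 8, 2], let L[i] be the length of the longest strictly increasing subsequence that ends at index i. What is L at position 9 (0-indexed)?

dp[i] = 1 + max{dp[j] : j<i, b[j]<b[i]} (or 1 if no such j):
i:      0  1  2  3  4  5  6  7  8  9 10
b[i]:   3 10  5  7  4  9  1  6 11  8  2
dp:     1  2  2  3  2  4  1  3  5  4  2
At index 9 the value is 4.

4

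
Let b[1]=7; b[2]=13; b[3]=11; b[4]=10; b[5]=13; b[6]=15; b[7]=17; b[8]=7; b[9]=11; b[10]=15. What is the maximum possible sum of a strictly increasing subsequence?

63

Let S[i] be the best sum of a strictly increasing subsequence ending at i:
i:      1  2  3  4  5  6  7  8  9 10
b[i]:   7 13 11 10 13 15 17  7 11 15
S:      7 20 18 17 31 46 63  7 28 46
Maximum is 63 (e.g. 7 + 11 + 13 + 15 + 17).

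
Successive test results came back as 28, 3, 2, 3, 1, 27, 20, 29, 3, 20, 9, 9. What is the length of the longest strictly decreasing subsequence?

Negate each value so 'decreasing' becomes 'increasing', then run patience tails on the negated sequence:
-28 → extends → [-28]
-3 → extends → [-28, -3]
-2 → extends → [-28, -3, -2]
-3 → already a tail → [-28, -3, -2]
-1 → extends → [-28, -3, -2, -1]
-27 → replaces -3 → [-28, -27, -2, -1]
-20 → replaces -2 → [-28, -27, -20, -1]
-29 → replaces -28 → [-29, -27, -20, -1]
-3 → replaces -1 → [-29, -27, -20, -3]
-20 → already a tail → [-29, -27, -20, -3]
-9 → replaces -3 → [-29, -27, -20, -9]
-9 → already a tail → [-29, -27, -20, -9]
Four tails, so the longest strictly decreasing subsequence of the original has length 4.

4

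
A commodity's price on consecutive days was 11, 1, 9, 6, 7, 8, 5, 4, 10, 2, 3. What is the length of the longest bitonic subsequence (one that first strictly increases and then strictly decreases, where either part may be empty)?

7

inc[i] = longest strictly increasing subsequence ending at i; dec[i] = longest strictly decreasing subsequence starting at i:
i:      1  2  3  4  5  6  7  8  9 10 11
a[i]:  11  1  9  6  7  8  5  4 10  2  3
inc:    1  1  2  2  3  4  2  2  5  2  3
dec:    6  1  5  4  4  4  3  2  2  1  1
Best peak at i=6 (value 8): inc=4, dec=4, length 4+4−1 = 7.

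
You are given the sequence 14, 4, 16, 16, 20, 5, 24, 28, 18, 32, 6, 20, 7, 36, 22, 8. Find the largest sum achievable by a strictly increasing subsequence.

170

Let S[i] be the best sum of a strictly increasing subsequence ending at i:
i:       1   2   3   4   5   6   7   8   9  10  11  12  13  14  15  16
a[i]:   14   4  16  16  20   5  24  28  18  32   6  20   7  36  22   8
S:      14   4  30  30  50   9  74 102  48 134  15  68  22 170  90  30
Maximum is 170 (e.g. 14 + 16 + 20 + 24 + 28 + 32 + 36).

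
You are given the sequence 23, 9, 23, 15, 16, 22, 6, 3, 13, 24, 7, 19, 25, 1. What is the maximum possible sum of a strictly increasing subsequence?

111

Let S[i] be the best sum of a strictly increasing subsequence ending at i:
i:       1   2   3   4   5   6   7   8   9  10  11  12  13  14
a[i]:   23   9  23  15  16  22   6   3  13  24   7  19  25   1
S:      23   9  32  24  40  62   6   3  22  86  13  59 111   1
Maximum is 111 (e.g. 9 + 15 + 16 + 22 + 24 + 25).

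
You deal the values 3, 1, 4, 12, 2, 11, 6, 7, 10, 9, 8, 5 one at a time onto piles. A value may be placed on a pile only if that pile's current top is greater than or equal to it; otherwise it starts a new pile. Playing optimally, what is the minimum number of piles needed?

5

Place each on the leftmost legal pile:
3 → new pile 1 (tops now [3])
1 → pile 1 (tops now [1])
4 → new pile 2 (tops now [1, 4])
12 → new pile 3 (tops now [1, 4, 12])
2 → pile 2 (tops now [1, 2, 12])
11 → pile 3 (tops now [1, 2, 11])
6 → pile 3 (tops now [1, 2, 6])
7 → new pile 4 (tops now [1, 2, 6, 7])
10 → new pile 5 (tops now [1, 2, 6, 7, 10])
9 → pile 5 (tops now [1, 2, 6, 7, 9])
8 → pile 5 (tops now [1, 2, 6, 7, 8])
5 → pile 3 (tops now [1, 2, 5, 7, 8])
Five piles.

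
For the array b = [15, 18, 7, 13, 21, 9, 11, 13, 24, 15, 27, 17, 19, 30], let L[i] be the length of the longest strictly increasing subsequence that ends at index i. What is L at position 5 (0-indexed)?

dp[i] = 1 + max{dp[j] : j<i, b[j]<b[i]} (or 1 if no such j):
i:      0  1  2  3  4  5  6  7  8  9 10 11 12 13
b[i]:  15 18  7 13 21  9 11 13 24 15 27 17 19 30
dp:     1  2  1  2  3  2  3  4  5  5  6  6  7  8
At index 5 the value is 2.

2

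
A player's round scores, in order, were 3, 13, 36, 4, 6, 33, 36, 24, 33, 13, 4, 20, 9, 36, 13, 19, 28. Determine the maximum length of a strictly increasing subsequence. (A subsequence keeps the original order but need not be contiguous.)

7

Let dp[i] be the length of the longest such subsequence ending at index i:
i:      1  2  3  4  5  6  7  8  9 10 11 12 13 14 15 16 17
a[i]:   3 13 36  4  6 33 36 24 33 13  4 20  9 36 13 19 28
dp:     1  2  3  2  3  4  5  4  5  4  2  5  4  6  5  6  7
Maximum dp value is 7.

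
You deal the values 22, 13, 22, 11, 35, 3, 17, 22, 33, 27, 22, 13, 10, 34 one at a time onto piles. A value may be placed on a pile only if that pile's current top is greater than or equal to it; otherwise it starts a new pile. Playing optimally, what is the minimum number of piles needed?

The minimum number of non-increasing subsequences covering a sequence equals the length of its longest strictly increasing subsequence.
LIS length is 5 (e.g. 13, 17, 22, 33, 34), so 5 piles are needed.

5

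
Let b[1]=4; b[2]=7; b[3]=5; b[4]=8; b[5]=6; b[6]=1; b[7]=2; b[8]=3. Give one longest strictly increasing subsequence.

Patience tails give the LIS length; then backtrack through the dp parents:
4 → extends → [4]
7 → extends → [4, 7]
5 → replaces 7 → [4, 5]
8 → extends → [4, 5, 8]
6 → replaces 8 → [4, 5, 6]
1 → replaces 4 → [1, 5, 6]
2 → replaces 5 → [1, 2, 6]
3 → replaces 6 → [1, 2, 3]
Length 3; one witness is 4, 7, 8.

4, 7, 8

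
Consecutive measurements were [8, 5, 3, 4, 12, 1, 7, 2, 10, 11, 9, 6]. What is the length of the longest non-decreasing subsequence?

5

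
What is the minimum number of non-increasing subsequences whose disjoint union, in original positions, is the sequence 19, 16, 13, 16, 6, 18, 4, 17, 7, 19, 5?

4

Place each on the leftmost legal pile:
19 → new pile 1 (tops now [19])
16 → pile 1 (tops now [16])
13 → pile 1 (tops now [13])
16 → new pile 2 (tops now [13, 16])
6 → pile 1 (tops now [6, 16])
18 → new pile 3 (tops now [6, 16, 18])
4 → pile 1 (tops now [4, 16, 18])
17 → pile 3 (tops now [4, 16, 17])
7 → pile 2 (tops now [4, 7, 17])
19 → new pile 4 (tops now [4, 7, 17, 19])
5 → pile 2 (tops now [4, 5, 17, 19])
Four piles.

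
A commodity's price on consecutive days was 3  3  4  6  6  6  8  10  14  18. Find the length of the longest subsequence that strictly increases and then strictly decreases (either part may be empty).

inc[i] = longest strictly increasing subsequence ending at i; dec[i] = longest strictly decreasing subsequence starting at i:
i:      1  2  3  4  5  6  7  8  9 10
a[i]:   3  3  4  6  6  6  8 10 14 18
inc:    1  1  2  3  3  3  4  5  6  7
dec:    1  1  1  1  1  1  1  1  1  1
Best peak at i=10 (value 18): inc=7, dec=1, length 7+1−1 = 7.

7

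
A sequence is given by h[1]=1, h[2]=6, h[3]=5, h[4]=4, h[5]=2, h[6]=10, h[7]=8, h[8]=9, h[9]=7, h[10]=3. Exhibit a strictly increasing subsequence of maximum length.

1, 6, 8, 9

Patience tails give the LIS length; then backtrack through the dp parents:
1 → extends → [1]
6 → extends → [1, 6]
5 → replaces 6 → [1, 5]
4 → replaces 5 → [1, 4]
2 → replaces 4 → [1, 2]
10 → extends → [1, 2, 10]
8 → replaces 10 → [1, 2, 8]
9 → extends → [1, 2, 8, 9]
7 → replaces 8 → [1, 2, 7, 9]
3 → replaces 7 → [1, 2, 3, 9]
Length 4; one witness is 1, 6, 8, 9.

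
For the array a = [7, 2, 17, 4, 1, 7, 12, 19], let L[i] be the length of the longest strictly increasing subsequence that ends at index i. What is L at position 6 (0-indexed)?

dp[i] = 1 + max{dp[j] : j<i, a[j]<a[i]} (or 1 if no such j):
i:      0  1  2  3  4  5  6  7
a[i]:   7  2 17  4  1  7 12 19
dp:     1  1  2  2  1  3  4  5
At index 6 the value is 4.

4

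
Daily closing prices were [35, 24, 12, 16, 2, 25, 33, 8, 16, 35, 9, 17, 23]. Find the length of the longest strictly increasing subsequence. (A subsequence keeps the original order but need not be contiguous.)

Let dp[i] be the length of the longest such subsequence ending at index i:
i:      1  2  3  4  5  6  7  8  9 10 11 12 13
a[i]:  35 24 12 16  2 25 33  8 16 35  9 17 23
dp:     1  1  1  2  1  3  4  2  3  5  3  4  5
Maximum dp value is 5.

5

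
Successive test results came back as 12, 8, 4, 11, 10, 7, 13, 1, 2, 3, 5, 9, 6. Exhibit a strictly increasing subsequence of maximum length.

Patience tails give the LIS length; then backtrack through the dp parents:
12 → extends → [12]
8 → replaces 12 → [8]
4 → replaces 8 → [4]
11 → extends → [4, 11]
10 → replaces 11 → [4, 10]
7 → replaces 10 → [4, 7]
13 → extends → [4, 7, 13]
1 → replaces 4 → [1, 7, 13]
2 → replaces 7 → [1, 2, 13]
3 → replaces 13 → [1, 2, 3]
5 → extends → [1, 2, 3, 5]
9 → extends → [1, 2, 3, 5, 9]
6 → replaces 9 → [1, 2, 3, 5, 6]
Length 5; one witness is 1, 2, 3, 5, 9.

1, 2, 3, 5, 9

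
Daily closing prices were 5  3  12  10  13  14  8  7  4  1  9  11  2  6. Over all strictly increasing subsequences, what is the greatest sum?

44

Let S[i] be the best sum of a strictly increasing subsequence ending at i:
i:      1  2  3  4  5  6  7  8  9 10 11 12 13 14
a[i]:   5  3 12 10 13 14  8  7  4  1  9 11  2  6
S:      5  3 17 15 30 44 13 12  7  1 22 33  3 13
Maximum is 44 (e.g. 5 + 12 + 13 + 14).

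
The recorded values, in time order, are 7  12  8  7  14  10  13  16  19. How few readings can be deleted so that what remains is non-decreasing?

Fewest deletions = n − (longest non-decreasing subsequence).
Patience tails:
7 → extends → [7]
12 → extends → [7, 12]
8 → replaces 12 → [7, 8]
7 → replaces 8 → [7, 7]
14 → extends → [7, 7, 14]
10 → replaces 14 → [7, 7, 10]
13 → extends → [7, 7, 10, 13]
16 → extends → [7, 7, 10, 13, 16]
19 → extends → [7, 7, 10, 13, 16, 19]
Longest non-decreasing subsequence has length 6, so deletions = 9 − 6 = 3.

3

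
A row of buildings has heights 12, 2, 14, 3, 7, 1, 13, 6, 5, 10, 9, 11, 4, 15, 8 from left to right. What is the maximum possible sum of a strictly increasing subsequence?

Let S[i] be the best sum of a strictly increasing subsequence ending at i:
i:      1  2  3  4  5  6  7  8  9 10 11 12 13 14 15
a[i]:  12  2 14  3  7  1 13  6  5 10  9 11  4 15  8
S:     12  2 26  5 12  1 25 11 10 22 21 33  9 48 20
Maximum is 48 (e.g. 2 + 3 + 7 + 10 + 11 + 15).

48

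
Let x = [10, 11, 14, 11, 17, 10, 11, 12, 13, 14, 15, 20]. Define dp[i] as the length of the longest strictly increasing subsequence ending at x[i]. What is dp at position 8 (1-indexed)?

3

dp[i] = 1 + max{dp[j] : j<i, x[j]<x[i]} (or 1 if no such j):
i:      1  2  3  4  5  6  7  8  9 10 11 12
x[i]:  10 11 14 11 17 10 11 12 13 14 15 20
dp:     1  2  3  2  4  1  2  3  4  5  6  7
At index 8 the value is 3.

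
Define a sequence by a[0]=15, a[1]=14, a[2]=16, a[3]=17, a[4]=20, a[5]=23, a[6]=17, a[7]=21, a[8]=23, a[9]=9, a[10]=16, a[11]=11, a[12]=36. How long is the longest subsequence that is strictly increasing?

7

Let dp[i] be the length of the longest such subsequence ending at index i:
i:      0  1  2  3  4  5  6  7  8  9 10 11 12
a[i]:  15 14 16 17 20 23 17 21 23  9 16 11 36
dp:     1  1  2  3  4  5  3  5  6  1  2  2  7
Maximum dp value is 7.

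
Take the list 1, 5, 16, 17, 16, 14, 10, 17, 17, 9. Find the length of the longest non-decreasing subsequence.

Track the smallest tail for each achievable length (allowing ties):
1 → extends → [1]
5 → extends → [1, 5]
16 → extends → [1, 5, 16]
17 → extends → [1, 5, 16, 17]
16 → replaces 17 → [1, 5, 16, 16]
14 → replaces 16 → [1, 5, 14, 16]
10 → replaces 14 → [1, 5, 10, 16]
17 → extends → [1, 5, 10, 16, 17]
17 → extends → [1, 5, 10, 16, 17, 17]
9 → replaces 10 → [1, 5, 9, 16, 17, 17]
Six tails, so the longest non-decreasing subsequence has length 6 (e.g. 1, 5, 16, 17, 17, 17).

6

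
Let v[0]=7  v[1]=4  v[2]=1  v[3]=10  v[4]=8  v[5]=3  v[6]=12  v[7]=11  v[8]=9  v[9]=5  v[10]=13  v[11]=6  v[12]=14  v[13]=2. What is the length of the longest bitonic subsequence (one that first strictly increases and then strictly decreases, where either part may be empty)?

7

inc[i] = longest strictly increasing subsequence ending at i; dec[i] = longest strictly decreasing subsequence starting at i:
i:      0  1  2  3  4  5  6  7  8  9 10 11 12 13
v[i]:   7  4  1 10  8  3 12 11  9  5 13  6 14  2
inc:    1  1  1  2  2  2  3  3  3  3  4  4  5  2
dec:    4  3  1  4  3  2  5  4  3  2  3  2  2  1
Best peak at i=6 (value 12): inc=3, dec=5, length 3+5−1 = 7.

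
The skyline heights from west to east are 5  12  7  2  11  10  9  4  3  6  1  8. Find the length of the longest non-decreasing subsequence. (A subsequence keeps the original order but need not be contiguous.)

Track the smallest tail for each achievable length (allowing ties):
5 → extends → [5]
12 → extends → [5, 12]
7 → replaces 12 → [5, 7]
2 → replaces 5 → [2, 7]
11 → extends → [2, 7, 11]
10 → replaces 11 → [2, 7, 10]
9 → replaces 10 → [2, 7, 9]
4 → replaces 7 → [2, 4, 9]
3 → replaces 4 → [2, 3, 9]
6 → replaces 9 → [2, 3, 6]
1 → replaces 2 → [1, 3, 6]
8 → extends → [1, 3, 6, 8]
Four tails, so the longest non-decreasing subsequence has length 4 (e.g. 2, 4, 6, 8).

4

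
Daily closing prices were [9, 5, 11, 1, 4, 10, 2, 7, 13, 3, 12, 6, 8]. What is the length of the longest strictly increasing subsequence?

5

Let dp[i] be the length of the longest such subsequence ending at index i:
i:      1  2  3  4  5  6  7  8  9 10 11 12 13
a[i]:   9  5 11  1  4 10  2  7 13  3 12  6  8
dp:     1  1  2  1  2  3  2  3  4  3  4  4  5
Maximum dp value is 5.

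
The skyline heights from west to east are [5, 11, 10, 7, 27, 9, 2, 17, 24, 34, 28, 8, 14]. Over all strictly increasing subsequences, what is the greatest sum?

96

Let S[i] be the best sum of a strictly increasing subsequence ending at i:
i:      1  2  3  4  5  6  7  8  9 10 11 12 13
a[i]:   5 11 10  7 27  9  2 17 24 34 28  8 14
S:      5 16 15 12 43 21  2 38 62 96 90 20 35
Maximum is 96 (e.g. 5 + 7 + 9 + 17 + 24 + 34).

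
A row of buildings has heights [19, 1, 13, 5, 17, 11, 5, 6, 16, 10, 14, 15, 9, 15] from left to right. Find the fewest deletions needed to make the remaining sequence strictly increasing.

8

Fewest deletions = n − (longest strictly increasing subsequence).
Patience tails:
19 → extends → [19]
1 → replaces 19 → [1]
13 → extends → [1, 13]
5 → replaces 13 → [1, 5]
17 → extends → [1, 5, 17]
11 → replaces 17 → [1, 5, 11]
5 → already a tail → [1, 5, 11]
6 → replaces 11 → [1, 5, 6]
16 → extends → [1, 5, 6, 16]
10 → replaces 16 → [1, 5, 6, 10]
14 → extends → [1, 5, 6, 10, 14]
15 → extends → [1, 5, 6, 10, 14, 15]
9 → replaces 10 → [1, 5, 6, 9, 14, 15]
15 → already a tail → [1, 5, 6, 9, 14, 15]
Longest strictly increasing subsequence has length 6, so deletions = 14 − 6 = 8.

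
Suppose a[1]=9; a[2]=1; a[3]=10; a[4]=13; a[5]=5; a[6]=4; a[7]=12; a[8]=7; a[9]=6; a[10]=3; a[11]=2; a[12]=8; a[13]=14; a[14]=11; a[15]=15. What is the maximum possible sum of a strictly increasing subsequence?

61

Let S[i] be the best sum of a strictly increasing subsequence ending at i:
i:      1  2  3  4  5  6  7  8  9 10 11 12 13 14 15
a[i]:   9  1 10 13  5  4 12  7  6  3  2  8 14 11 15
S:      9  1 19 32  6  5 31 13 12  4  3 21 46 32 61
Maximum is 61 (e.g. 9 + 10 + 13 + 14 + 15).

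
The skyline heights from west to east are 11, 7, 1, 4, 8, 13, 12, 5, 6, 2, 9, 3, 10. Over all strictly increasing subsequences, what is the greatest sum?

35

Let S[i] be the best sum of a strictly increasing subsequence ending at i:
i:      1  2  3  4  5  6  7  8  9 10 11 12 13
a[i]:  11  7  1  4  8 13 12  5  6  2  9  3 10
S:     11  7  1  5 15 28 27 10 16  3 25  6 35
Maximum is 35 (e.g. 1 + 4 + 5 + 6 + 9 + 10).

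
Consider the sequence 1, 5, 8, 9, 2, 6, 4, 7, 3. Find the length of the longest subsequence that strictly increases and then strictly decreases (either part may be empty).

7

inc[i] = longest strictly increasing subsequence ending at i; dec[i] = longest strictly decreasing subsequence starting at i:
i:     1 2 3 4 5 6 7 8 9
a[i]:  1 5 8 9 2 6 4 7 3
inc:   1 2 3 4 2 3 3 4 3
dec:   1 3 4 4 1 3 2 2 1
Best peak at i=4 (value 9): inc=4, dec=4, length 4+4−1 = 7.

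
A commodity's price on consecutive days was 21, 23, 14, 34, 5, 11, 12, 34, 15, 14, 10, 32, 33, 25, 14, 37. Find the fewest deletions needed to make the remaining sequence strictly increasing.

Fewest deletions = n − (longest strictly increasing subsequence).
Patience tails:
21 → extends → [21]
23 → extends → [21, 23]
14 → replaces 21 → [14, 23]
34 → extends → [14, 23, 34]
5 → replaces 14 → [5, 23, 34]
11 → replaces 23 → [5, 11, 34]
12 → replaces 34 → [5, 11, 12]
34 → extends → [5, 11, 12, 34]
15 → replaces 34 → [5, 11, 12, 15]
14 → replaces 15 → [5, 11, 12, 14]
10 → replaces 11 → [5, 10, 12, 14]
32 → extends → [5, 10, 12, 14, 32]
33 → extends → [5, 10, 12, 14, 32, 33]
25 → replaces 32 → [5, 10, 12, 14, 25, 33]
14 → already a tail → [5, 10, 12, 14, 25, 33]
37 → extends → [5, 10, 12, 14, 25, 33, 37]
Longest strictly increasing subsequence has length 7, so deletions = 16 − 7 = 9.

9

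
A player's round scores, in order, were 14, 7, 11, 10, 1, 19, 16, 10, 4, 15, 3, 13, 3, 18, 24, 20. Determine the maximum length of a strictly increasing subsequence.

5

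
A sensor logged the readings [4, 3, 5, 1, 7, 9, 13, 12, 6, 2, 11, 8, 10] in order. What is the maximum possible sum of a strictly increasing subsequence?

Let S[i] be the best sum of a strictly increasing subsequence ending at i:
i:      1  2  3  4  5  6  7  8  9 10 11 12 13
a[i]:   4  3  5  1  7  9 13 12  6  2 11  8 10
S:      4  3  9  1 16 25 38 37 15  3 36 24 35
Maximum is 38 (e.g. 4 + 5 + 7 + 9 + 13).

38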